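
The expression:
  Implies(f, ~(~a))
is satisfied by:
  {a: True, f: False}
  {f: False, a: False}
  {f: True, a: True}


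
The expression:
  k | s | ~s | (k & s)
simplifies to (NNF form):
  True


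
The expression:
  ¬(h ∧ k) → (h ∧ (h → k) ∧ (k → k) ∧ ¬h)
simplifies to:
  h ∧ k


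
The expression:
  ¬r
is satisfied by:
  {r: False}


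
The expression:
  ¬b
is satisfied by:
  {b: False}


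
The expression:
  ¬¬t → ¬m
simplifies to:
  ¬m ∨ ¬t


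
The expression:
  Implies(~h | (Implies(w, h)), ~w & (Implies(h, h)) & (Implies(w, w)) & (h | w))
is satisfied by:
  {h: True, w: False}


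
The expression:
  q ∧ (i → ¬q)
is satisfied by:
  {q: True, i: False}


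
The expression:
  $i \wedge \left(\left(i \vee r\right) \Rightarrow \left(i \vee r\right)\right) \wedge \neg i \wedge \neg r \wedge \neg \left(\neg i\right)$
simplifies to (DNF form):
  $\text{False}$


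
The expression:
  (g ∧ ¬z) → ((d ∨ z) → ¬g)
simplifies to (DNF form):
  z ∨ ¬d ∨ ¬g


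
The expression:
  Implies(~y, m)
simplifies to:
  m | y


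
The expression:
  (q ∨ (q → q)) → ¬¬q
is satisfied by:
  {q: True}


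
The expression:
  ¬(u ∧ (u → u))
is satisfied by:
  {u: False}


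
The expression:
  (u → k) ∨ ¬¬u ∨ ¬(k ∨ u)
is always true.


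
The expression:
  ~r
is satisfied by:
  {r: False}


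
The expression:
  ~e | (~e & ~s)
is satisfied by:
  {e: False}


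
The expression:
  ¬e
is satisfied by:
  {e: False}


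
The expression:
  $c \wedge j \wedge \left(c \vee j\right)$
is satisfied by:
  {c: True, j: True}


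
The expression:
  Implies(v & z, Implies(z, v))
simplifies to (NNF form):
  True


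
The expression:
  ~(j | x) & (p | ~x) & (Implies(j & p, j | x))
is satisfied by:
  {x: False, j: False}


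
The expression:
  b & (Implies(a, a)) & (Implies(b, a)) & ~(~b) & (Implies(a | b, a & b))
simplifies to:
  a & b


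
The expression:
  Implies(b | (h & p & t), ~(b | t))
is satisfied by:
  {p: False, t: False, b: False, h: False}
  {h: True, p: False, t: False, b: False}
  {t: True, h: False, p: False, b: False}
  {h: True, t: True, p: False, b: False}
  {p: True, h: False, t: False, b: False}
  {h: True, p: True, t: False, b: False}
  {t: True, p: True, h: False, b: False}


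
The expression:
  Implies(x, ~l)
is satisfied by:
  {l: False, x: False}
  {x: True, l: False}
  {l: True, x: False}


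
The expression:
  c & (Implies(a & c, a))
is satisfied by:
  {c: True}


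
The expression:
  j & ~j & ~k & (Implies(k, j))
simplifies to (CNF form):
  False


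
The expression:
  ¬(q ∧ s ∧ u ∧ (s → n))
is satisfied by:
  {s: False, u: False, q: False, n: False}
  {n: True, s: False, u: False, q: False}
  {q: True, s: False, u: False, n: False}
  {n: True, q: True, s: False, u: False}
  {u: True, n: False, s: False, q: False}
  {n: True, u: True, s: False, q: False}
  {q: True, u: True, n: False, s: False}
  {n: True, q: True, u: True, s: False}
  {s: True, q: False, u: False, n: False}
  {n: True, s: True, q: False, u: False}
  {q: True, s: True, n: False, u: False}
  {n: True, q: True, s: True, u: False}
  {u: True, s: True, q: False, n: False}
  {n: True, u: True, s: True, q: False}
  {q: True, u: True, s: True, n: False}


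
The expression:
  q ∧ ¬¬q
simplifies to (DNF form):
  q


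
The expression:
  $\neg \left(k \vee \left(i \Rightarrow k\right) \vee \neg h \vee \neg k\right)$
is never true.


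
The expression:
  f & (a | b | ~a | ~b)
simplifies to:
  f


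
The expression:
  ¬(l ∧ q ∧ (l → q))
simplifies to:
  ¬l ∨ ¬q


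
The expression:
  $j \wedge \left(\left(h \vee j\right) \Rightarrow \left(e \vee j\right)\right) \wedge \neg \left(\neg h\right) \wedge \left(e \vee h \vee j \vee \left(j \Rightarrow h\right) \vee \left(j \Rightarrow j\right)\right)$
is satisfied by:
  {h: True, j: True}


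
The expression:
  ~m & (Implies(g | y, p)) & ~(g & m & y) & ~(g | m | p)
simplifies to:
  ~g & ~m & ~p & ~y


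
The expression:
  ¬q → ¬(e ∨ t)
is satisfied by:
  {q: True, e: False, t: False}
  {q: True, t: True, e: False}
  {q: True, e: True, t: False}
  {q: True, t: True, e: True}
  {t: False, e: False, q: False}


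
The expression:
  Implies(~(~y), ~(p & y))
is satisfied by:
  {p: False, y: False}
  {y: True, p: False}
  {p: True, y: False}


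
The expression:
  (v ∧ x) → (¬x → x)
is always true.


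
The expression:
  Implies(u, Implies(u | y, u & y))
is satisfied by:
  {y: True, u: False}
  {u: False, y: False}
  {u: True, y: True}


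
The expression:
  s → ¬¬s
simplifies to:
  True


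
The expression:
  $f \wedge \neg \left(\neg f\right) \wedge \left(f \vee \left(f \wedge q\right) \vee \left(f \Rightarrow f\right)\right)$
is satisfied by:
  {f: True}


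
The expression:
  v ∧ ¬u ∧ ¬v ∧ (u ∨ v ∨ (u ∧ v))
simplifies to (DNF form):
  False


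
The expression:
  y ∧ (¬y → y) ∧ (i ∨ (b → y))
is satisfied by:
  {y: True}


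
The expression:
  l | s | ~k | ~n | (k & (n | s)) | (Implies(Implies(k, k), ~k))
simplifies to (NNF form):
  True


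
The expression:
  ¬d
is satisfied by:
  {d: False}


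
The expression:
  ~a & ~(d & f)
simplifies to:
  ~a & (~d | ~f)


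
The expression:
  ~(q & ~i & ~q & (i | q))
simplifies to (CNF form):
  True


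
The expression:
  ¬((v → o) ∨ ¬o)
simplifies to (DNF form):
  False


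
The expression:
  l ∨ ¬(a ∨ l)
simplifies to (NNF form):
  l ∨ ¬a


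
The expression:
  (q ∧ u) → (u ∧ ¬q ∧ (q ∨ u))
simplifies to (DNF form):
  ¬q ∨ ¬u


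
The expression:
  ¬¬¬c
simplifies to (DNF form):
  ¬c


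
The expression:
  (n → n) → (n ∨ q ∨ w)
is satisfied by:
  {n: True, q: True, w: True}
  {n: True, q: True, w: False}
  {n: True, w: True, q: False}
  {n: True, w: False, q: False}
  {q: True, w: True, n: False}
  {q: True, w: False, n: False}
  {w: True, q: False, n: False}


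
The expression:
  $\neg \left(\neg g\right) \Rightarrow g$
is always true.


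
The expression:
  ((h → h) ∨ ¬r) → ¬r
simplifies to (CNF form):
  ¬r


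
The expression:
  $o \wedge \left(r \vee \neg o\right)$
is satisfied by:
  {r: True, o: True}


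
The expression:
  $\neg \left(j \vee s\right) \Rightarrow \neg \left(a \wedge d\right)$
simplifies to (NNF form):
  $j \vee s \vee \neg a \vee \neg d$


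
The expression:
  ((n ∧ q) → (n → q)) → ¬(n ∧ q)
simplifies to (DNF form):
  ¬n ∨ ¬q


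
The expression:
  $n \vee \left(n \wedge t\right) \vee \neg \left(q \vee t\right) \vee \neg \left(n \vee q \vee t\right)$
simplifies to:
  $n \vee \left(\neg q \wedge \neg t\right)$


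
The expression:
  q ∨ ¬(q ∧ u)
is always true.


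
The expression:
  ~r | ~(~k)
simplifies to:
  k | ~r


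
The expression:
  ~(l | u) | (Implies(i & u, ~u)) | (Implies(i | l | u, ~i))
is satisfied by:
  {u: False, i: False}
  {i: True, u: False}
  {u: True, i: False}


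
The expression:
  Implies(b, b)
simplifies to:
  True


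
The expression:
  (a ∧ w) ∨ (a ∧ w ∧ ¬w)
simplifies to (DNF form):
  a ∧ w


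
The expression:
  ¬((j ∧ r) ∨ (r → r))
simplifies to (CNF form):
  False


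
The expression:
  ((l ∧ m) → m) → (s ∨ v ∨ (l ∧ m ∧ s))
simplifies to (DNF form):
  s ∨ v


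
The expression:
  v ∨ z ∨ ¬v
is always true.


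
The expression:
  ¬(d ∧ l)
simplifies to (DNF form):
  ¬d ∨ ¬l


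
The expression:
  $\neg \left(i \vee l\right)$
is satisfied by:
  {i: False, l: False}


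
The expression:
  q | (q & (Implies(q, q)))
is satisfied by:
  {q: True}


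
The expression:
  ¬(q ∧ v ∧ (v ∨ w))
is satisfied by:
  {v: False, q: False}
  {q: True, v: False}
  {v: True, q: False}


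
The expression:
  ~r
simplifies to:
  ~r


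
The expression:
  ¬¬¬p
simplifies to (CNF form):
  ¬p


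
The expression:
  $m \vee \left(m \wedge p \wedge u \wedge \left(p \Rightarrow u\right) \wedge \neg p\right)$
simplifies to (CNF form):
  $m$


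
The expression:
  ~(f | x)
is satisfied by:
  {x: False, f: False}


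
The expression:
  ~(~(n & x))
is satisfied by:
  {x: True, n: True}


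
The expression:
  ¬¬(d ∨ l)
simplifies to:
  d ∨ l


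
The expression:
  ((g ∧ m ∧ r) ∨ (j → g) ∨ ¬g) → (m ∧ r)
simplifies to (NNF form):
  m ∧ r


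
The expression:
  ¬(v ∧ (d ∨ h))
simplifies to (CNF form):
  (¬d ∨ ¬v) ∧ (¬h ∨ ¬v)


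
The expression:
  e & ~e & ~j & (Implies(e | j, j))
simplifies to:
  False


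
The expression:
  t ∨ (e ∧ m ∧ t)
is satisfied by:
  {t: True}


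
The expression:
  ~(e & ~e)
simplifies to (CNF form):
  True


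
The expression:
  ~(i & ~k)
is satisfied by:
  {k: True, i: False}
  {i: False, k: False}
  {i: True, k: True}


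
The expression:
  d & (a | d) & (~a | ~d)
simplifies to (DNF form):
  d & ~a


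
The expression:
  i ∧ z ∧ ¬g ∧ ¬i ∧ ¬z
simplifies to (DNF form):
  False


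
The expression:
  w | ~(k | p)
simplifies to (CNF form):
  (w | ~k) & (w | ~p)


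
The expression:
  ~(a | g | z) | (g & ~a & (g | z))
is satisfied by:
  {g: True, a: False, z: False}
  {g: False, a: False, z: False}
  {z: True, g: True, a: False}


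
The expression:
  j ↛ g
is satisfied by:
  {j: True, g: False}


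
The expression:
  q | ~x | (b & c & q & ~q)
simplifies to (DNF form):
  q | ~x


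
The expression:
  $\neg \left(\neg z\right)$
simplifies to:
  $z$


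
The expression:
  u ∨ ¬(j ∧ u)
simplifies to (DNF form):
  True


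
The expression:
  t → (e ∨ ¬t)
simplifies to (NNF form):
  e ∨ ¬t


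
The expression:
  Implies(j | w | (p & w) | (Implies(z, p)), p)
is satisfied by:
  {p: True, z: True, w: False, j: False}
  {p: True, w: False, z: False, j: False}
  {j: True, p: True, z: True, w: False}
  {j: True, p: True, w: False, z: False}
  {p: True, z: True, w: True, j: False}
  {p: True, w: True, z: False, j: False}
  {p: True, j: True, w: True, z: True}
  {p: True, j: True, w: True, z: False}
  {z: True, j: False, w: False, p: False}


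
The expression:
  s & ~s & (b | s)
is never true.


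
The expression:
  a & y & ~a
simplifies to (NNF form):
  False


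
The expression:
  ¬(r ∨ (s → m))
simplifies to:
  s ∧ ¬m ∧ ¬r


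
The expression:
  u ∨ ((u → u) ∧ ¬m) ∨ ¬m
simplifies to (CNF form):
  u ∨ ¬m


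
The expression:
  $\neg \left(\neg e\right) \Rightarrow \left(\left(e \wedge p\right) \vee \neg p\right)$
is always true.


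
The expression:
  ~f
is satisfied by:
  {f: False}


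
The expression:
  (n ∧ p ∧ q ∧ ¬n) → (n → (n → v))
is always true.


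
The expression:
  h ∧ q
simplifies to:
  h ∧ q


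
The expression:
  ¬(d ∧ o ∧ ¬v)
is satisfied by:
  {v: True, o: False, d: False}
  {o: False, d: False, v: False}
  {d: True, v: True, o: False}
  {d: True, o: False, v: False}
  {v: True, o: True, d: False}
  {o: True, v: False, d: False}
  {d: True, o: True, v: True}


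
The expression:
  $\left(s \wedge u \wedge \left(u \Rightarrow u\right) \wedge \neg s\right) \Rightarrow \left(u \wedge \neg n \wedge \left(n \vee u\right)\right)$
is always true.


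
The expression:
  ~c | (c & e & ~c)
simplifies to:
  ~c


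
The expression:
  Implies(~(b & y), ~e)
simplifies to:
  ~e | (b & y)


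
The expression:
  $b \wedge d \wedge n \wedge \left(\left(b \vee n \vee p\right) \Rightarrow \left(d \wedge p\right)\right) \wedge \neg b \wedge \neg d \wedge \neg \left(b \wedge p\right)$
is never true.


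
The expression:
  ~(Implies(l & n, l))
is never true.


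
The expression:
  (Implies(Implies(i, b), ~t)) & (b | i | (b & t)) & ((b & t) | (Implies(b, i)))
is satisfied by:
  {i: True, t: False, b: False}
  {i: True, b: True, t: False}
  {i: True, t: True, b: False}


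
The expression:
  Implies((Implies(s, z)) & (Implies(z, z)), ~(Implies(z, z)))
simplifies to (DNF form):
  s & ~z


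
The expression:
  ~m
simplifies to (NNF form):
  ~m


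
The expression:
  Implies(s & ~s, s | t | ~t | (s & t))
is always true.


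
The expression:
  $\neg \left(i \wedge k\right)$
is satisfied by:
  {k: False, i: False}
  {i: True, k: False}
  {k: True, i: False}


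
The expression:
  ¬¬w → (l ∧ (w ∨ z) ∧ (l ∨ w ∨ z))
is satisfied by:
  {l: True, w: False}
  {w: False, l: False}
  {w: True, l: True}


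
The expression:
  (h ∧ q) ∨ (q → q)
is always true.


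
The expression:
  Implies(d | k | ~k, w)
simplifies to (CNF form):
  w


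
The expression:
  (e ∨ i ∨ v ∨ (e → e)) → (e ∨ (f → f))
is always true.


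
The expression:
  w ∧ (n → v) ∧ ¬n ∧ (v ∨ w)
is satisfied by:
  {w: True, n: False}


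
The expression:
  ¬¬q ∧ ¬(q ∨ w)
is never true.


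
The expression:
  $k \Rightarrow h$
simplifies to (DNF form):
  $h \vee \neg k$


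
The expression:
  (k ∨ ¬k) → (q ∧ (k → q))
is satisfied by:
  {q: True}


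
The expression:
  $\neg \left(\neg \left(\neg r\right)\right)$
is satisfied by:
  {r: False}


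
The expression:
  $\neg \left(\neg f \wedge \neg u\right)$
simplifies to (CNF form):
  $f \vee u$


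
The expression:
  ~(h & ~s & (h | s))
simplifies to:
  s | ~h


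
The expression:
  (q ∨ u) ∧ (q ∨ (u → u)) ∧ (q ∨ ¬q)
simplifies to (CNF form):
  q ∨ u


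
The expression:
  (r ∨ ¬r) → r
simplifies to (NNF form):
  r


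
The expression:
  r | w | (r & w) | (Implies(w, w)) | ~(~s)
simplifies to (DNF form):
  True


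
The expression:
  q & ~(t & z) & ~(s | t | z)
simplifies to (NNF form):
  q & ~s & ~t & ~z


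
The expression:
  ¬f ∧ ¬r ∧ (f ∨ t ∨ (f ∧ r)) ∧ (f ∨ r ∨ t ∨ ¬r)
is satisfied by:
  {t: True, r: False, f: False}


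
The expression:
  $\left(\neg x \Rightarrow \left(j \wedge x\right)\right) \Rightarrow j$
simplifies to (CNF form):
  $j \vee \neg x$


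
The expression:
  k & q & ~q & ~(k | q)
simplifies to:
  False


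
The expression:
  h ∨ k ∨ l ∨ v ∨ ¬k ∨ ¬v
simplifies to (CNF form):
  True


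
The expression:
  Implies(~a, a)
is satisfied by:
  {a: True}


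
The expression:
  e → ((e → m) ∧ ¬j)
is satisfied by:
  {m: True, e: False, j: False}
  {m: False, e: False, j: False}
  {j: True, m: True, e: False}
  {j: True, m: False, e: False}
  {e: True, m: True, j: False}


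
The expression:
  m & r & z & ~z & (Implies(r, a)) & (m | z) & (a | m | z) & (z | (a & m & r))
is never true.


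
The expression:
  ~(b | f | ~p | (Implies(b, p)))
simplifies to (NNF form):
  False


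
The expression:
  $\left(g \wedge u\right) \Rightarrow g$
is always true.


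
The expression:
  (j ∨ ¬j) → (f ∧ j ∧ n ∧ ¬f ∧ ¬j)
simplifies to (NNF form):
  False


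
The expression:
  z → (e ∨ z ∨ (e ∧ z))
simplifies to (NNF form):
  True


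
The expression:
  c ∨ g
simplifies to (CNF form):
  c ∨ g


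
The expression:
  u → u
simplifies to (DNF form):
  True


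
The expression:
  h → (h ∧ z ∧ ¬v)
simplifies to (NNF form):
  (z ∧ ¬v) ∨ ¬h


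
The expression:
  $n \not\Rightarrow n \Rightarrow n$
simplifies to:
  $\text{True}$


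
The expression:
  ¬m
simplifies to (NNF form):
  ¬m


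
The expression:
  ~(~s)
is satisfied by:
  {s: True}


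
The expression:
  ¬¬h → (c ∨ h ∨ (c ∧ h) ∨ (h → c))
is always true.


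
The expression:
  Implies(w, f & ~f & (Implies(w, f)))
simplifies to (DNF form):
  ~w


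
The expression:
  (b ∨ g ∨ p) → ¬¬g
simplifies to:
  g ∨ (¬b ∧ ¬p)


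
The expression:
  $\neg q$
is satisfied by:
  {q: False}


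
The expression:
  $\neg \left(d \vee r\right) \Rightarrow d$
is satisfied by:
  {r: True, d: True}
  {r: True, d: False}
  {d: True, r: False}


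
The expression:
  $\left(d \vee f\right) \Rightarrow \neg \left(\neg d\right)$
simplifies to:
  $d \vee \neg f$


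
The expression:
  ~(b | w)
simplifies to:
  ~b & ~w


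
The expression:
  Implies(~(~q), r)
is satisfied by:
  {r: True, q: False}
  {q: False, r: False}
  {q: True, r: True}


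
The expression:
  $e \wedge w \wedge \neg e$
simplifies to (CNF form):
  $\text{False}$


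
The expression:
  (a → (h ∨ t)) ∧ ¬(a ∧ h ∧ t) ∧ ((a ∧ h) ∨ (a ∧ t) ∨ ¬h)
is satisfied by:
  {t: True, h: False, a: False}
  {h: False, a: False, t: False}
  {a: True, t: True, h: False}
  {a: True, h: True, t: False}


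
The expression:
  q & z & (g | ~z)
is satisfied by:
  {z: True, g: True, q: True}


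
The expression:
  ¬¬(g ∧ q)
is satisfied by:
  {g: True, q: True}


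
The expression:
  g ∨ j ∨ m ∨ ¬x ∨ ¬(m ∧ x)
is always true.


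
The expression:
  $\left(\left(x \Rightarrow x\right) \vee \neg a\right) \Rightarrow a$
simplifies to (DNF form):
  $a$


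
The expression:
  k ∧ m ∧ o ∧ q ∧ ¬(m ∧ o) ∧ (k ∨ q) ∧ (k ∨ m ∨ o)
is never true.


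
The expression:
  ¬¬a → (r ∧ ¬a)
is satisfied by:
  {a: False}


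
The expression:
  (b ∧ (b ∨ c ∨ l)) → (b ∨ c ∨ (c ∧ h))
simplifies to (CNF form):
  True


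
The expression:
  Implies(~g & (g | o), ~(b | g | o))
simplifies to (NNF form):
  g | ~o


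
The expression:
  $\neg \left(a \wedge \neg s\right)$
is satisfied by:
  {s: True, a: False}
  {a: False, s: False}
  {a: True, s: True}


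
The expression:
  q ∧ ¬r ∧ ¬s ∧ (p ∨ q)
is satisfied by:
  {q: True, r: False, s: False}


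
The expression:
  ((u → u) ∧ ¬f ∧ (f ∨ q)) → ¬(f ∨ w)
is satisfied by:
  {f: True, w: False, q: False}
  {w: False, q: False, f: False}
  {q: True, f: True, w: False}
  {q: True, w: False, f: False}
  {f: True, w: True, q: False}
  {w: True, f: False, q: False}
  {q: True, w: True, f: True}


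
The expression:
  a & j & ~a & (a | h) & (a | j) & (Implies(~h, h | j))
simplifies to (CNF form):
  False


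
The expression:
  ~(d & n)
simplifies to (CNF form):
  ~d | ~n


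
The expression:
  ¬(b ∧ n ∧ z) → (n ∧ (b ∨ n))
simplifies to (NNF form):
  n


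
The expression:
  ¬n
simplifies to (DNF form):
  ¬n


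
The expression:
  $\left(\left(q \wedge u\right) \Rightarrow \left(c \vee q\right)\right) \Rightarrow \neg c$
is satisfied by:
  {c: False}


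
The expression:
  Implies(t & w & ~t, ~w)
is always true.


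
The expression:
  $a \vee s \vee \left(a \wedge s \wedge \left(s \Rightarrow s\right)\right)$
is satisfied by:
  {a: True, s: True}
  {a: True, s: False}
  {s: True, a: False}


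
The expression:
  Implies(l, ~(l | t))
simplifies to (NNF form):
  ~l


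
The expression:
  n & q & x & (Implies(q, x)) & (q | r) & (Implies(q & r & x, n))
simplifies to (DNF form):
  n & q & x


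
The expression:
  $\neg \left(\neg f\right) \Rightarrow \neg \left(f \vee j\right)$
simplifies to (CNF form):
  $\neg f$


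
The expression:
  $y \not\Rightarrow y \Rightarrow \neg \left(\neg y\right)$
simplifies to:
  $\text{True}$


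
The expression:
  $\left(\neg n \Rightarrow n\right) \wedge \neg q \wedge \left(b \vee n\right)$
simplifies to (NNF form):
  $n \wedge \neg q$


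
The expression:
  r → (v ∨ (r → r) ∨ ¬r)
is always true.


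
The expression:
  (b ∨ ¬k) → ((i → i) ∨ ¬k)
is always true.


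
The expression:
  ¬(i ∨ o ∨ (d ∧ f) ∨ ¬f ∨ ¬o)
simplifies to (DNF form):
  False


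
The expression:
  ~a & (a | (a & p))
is never true.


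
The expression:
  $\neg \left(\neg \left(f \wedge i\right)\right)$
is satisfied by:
  {i: True, f: True}


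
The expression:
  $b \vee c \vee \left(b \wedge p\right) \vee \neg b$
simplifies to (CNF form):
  $\text{True}$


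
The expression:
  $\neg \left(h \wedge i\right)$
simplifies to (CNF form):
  $\neg h \vee \neg i$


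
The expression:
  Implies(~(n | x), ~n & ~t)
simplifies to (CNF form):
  n | x | ~t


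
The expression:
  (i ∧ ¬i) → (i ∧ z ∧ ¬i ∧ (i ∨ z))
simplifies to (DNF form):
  True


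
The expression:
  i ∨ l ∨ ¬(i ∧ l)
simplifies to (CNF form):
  True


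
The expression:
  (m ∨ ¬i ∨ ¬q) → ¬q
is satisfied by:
  {i: True, m: False, q: False}
  {m: False, q: False, i: False}
  {i: True, m: True, q: False}
  {m: True, i: False, q: False}
  {q: True, i: True, m: False}


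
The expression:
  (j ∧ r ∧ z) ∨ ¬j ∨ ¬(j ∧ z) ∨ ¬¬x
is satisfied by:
  {r: True, x: True, z: False, j: False}
  {r: True, z: False, x: False, j: False}
  {x: True, r: False, z: False, j: False}
  {r: False, z: False, x: False, j: False}
  {j: True, r: True, x: True, z: False}
  {j: True, r: True, z: False, x: False}
  {j: True, x: True, r: False, z: False}
  {j: True, r: False, z: False, x: False}
  {r: True, z: True, x: True, j: False}
  {r: True, z: True, j: False, x: False}
  {z: True, x: True, j: False, r: False}
  {z: True, j: False, x: False, r: False}
  {r: True, z: True, j: True, x: True}
  {r: True, z: True, j: True, x: False}
  {z: True, j: True, x: True, r: False}


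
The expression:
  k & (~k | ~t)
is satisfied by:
  {k: True, t: False}


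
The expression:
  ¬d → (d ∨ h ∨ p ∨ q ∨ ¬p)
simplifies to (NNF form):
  True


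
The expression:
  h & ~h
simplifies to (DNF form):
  False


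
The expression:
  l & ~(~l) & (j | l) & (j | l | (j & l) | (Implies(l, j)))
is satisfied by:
  {l: True}


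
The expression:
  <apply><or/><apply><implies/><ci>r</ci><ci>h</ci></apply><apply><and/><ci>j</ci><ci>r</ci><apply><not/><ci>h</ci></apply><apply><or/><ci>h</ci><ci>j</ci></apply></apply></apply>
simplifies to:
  <apply><or/><ci>h</ci><ci>j</ci><apply><not/><ci>r</ci></apply></apply>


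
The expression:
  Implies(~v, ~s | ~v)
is always true.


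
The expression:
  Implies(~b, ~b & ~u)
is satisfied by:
  {b: True, u: False}
  {u: False, b: False}
  {u: True, b: True}


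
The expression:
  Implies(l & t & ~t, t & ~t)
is always true.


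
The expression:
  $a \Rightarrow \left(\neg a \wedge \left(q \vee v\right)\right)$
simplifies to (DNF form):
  $\neg a$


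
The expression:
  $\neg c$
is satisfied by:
  {c: False}


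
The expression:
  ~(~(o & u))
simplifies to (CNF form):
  o & u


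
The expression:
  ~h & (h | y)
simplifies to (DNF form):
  y & ~h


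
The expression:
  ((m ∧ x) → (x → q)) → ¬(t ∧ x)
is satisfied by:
  {m: True, t: False, x: False, q: False}
  {m: False, t: False, x: False, q: False}
  {q: True, m: True, t: False, x: False}
  {q: True, m: False, t: False, x: False}
  {x: True, m: True, t: False, q: False}
  {x: True, m: False, t: False, q: False}
  {q: True, x: True, m: True, t: False}
  {q: True, x: True, m: False, t: False}
  {t: True, m: True, q: False, x: False}
  {t: True, m: False, q: False, x: False}
  {q: True, t: True, m: True, x: False}
  {q: True, t: True, m: False, x: False}
  {x: True, t: True, m: True, q: False}


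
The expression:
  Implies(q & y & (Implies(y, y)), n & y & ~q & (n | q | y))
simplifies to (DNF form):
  ~q | ~y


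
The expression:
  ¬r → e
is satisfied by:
  {r: True, e: True}
  {r: True, e: False}
  {e: True, r: False}


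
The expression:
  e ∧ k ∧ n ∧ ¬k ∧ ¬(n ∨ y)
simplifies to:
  False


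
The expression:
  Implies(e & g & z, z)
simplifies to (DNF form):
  True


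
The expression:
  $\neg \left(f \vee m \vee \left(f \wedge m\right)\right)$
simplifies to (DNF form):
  $\neg f \wedge \neg m$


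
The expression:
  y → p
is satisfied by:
  {p: True, y: False}
  {y: False, p: False}
  {y: True, p: True}


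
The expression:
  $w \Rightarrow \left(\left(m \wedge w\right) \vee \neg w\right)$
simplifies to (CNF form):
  $m \vee \neg w$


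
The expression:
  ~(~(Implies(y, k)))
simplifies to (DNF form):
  k | ~y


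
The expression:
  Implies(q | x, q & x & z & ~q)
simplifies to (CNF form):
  ~q & ~x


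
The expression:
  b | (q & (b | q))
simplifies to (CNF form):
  b | q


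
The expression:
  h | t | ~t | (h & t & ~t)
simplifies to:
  True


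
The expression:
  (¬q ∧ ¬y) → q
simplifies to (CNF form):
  q ∨ y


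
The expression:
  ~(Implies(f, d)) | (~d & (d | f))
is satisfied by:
  {f: True, d: False}


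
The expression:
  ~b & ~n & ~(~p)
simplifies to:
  p & ~b & ~n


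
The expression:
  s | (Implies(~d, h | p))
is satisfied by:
  {s: True, d: True, p: True, h: True}
  {s: True, d: True, p: True, h: False}
  {s: True, d: True, h: True, p: False}
  {s: True, d: True, h: False, p: False}
  {s: True, p: True, h: True, d: False}
  {s: True, p: True, h: False, d: False}
  {s: True, p: False, h: True, d: False}
  {s: True, p: False, h: False, d: False}
  {d: True, p: True, h: True, s: False}
  {d: True, p: True, h: False, s: False}
  {d: True, h: True, p: False, s: False}
  {d: True, h: False, p: False, s: False}
  {p: True, h: True, d: False, s: False}
  {p: True, d: False, h: False, s: False}
  {h: True, d: False, p: False, s: False}


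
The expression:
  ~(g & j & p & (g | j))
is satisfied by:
  {p: False, g: False, j: False}
  {j: True, p: False, g: False}
  {g: True, p: False, j: False}
  {j: True, g: True, p: False}
  {p: True, j: False, g: False}
  {j: True, p: True, g: False}
  {g: True, p: True, j: False}


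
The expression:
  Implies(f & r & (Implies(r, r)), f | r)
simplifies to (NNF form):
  True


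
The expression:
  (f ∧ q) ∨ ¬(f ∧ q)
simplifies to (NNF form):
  True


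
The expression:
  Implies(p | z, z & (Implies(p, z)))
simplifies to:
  z | ~p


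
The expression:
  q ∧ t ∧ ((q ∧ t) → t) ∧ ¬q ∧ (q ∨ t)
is never true.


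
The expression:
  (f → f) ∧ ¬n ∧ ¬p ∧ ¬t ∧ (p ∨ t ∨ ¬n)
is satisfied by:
  {n: False, p: False, t: False}


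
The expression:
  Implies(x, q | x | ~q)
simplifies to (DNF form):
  True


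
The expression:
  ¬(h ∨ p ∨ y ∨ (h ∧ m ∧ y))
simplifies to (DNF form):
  ¬h ∧ ¬p ∧ ¬y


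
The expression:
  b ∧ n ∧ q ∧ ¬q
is never true.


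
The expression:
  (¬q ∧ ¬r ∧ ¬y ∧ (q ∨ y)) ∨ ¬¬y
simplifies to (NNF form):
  y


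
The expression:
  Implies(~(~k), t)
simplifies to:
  t | ~k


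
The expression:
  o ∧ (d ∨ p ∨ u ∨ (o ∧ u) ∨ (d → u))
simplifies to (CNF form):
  o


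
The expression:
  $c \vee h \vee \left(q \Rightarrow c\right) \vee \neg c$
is always true.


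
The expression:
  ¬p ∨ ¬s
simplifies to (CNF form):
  ¬p ∨ ¬s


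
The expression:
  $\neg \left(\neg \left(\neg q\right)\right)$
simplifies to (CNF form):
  $\neg q$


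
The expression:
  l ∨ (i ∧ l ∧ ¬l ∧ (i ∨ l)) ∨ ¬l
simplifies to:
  True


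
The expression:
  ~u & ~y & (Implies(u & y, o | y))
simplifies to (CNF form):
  ~u & ~y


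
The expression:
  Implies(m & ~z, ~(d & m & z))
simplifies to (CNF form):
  True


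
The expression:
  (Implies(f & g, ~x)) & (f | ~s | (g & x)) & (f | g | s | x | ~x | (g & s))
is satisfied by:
  {f: True, g: False, s: False, x: False}
  {x: True, f: True, g: False, s: False}
  {f: True, s: True, g: False, x: False}
  {x: True, f: True, s: True, g: False}
  {f: True, g: True, s: False, x: False}
  {f: True, s: True, g: True, x: False}
  {x: False, g: False, s: False, f: False}
  {x: True, g: False, s: False, f: False}
  {g: True, x: False, s: False, f: False}
  {x: True, g: True, s: False, f: False}
  {x: True, s: True, g: True, f: False}


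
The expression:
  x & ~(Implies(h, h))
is never true.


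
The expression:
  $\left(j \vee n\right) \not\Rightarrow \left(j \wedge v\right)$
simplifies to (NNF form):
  $\left(j \wedge \neg v\right) \vee \left(n \wedge \neg j\right)$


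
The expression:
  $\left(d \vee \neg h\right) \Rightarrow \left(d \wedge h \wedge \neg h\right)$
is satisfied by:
  {h: True, d: False}


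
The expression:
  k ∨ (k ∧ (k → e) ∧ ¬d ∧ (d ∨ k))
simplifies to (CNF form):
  k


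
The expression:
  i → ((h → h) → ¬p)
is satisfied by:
  {p: False, i: False}
  {i: True, p: False}
  {p: True, i: False}


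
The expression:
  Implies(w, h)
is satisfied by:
  {h: True, w: False}
  {w: False, h: False}
  {w: True, h: True}


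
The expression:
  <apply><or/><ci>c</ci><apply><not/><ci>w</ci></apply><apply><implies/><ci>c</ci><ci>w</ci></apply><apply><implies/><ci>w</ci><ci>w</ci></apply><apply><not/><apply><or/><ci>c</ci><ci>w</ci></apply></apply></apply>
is always true.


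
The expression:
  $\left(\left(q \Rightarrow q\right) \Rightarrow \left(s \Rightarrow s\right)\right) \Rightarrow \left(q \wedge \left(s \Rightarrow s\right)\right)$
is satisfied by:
  {q: True}


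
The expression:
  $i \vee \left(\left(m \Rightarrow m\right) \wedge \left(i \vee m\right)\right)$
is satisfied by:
  {i: True, m: True}
  {i: True, m: False}
  {m: True, i: False}


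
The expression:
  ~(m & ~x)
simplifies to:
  x | ~m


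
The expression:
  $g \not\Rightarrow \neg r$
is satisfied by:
  {r: True, g: True}


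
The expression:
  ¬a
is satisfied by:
  {a: False}


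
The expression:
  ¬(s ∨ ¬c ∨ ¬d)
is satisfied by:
  {c: True, d: True, s: False}


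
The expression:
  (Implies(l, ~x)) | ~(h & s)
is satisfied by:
  {l: False, x: False, s: False, h: False}
  {h: True, l: False, x: False, s: False}
  {s: True, l: False, x: False, h: False}
  {h: True, s: True, l: False, x: False}
  {x: True, h: False, l: False, s: False}
  {h: True, x: True, l: False, s: False}
  {s: True, x: True, h: False, l: False}
  {h: True, s: True, x: True, l: False}
  {l: True, s: False, x: False, h: False}
  {h: True, l: True, s: False, x: False}
  {s: True, l: True, h: False, x: False}
  {h: True, s: True, l: True, x: False}
  {x: True, l: True, s: False, h: False}
  {h: True, x: True, l: True, s: False}
  {s: True, x: True, l: True, h: False}


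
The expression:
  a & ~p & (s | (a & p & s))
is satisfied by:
  {a: True, s: True, p: False}


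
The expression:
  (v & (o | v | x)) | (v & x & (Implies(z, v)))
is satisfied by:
  {v: True}


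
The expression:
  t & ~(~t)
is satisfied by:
  {t: True}


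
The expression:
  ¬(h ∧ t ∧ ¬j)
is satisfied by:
  {j: True, t: False, h: False}
  {j: False, t: False, h: False}
  {h: True, j: True, t: False}
  {h: True, j: False, t: False}
  {t: True, j: True, h: False}
  {t: True, j: False, h: False}
  {t: True, h: True, j: True}


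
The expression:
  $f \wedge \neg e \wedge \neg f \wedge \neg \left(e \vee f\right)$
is never true.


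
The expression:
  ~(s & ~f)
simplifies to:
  f | ~s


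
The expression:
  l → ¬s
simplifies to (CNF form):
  ¬l ∨ ¬s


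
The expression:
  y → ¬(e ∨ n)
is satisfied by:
  {n: False, y: False, e: False}
  {e: True, n: False, y: False}
  {n: True, e: False, y: False}
  {e: True, n: True, y: False}
  {y: True, e: False, n: False}


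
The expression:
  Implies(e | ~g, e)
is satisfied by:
  {e: True, g: True}
  {e: True, g: False}
  {g: True, e: False}


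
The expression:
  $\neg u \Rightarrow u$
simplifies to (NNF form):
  $u$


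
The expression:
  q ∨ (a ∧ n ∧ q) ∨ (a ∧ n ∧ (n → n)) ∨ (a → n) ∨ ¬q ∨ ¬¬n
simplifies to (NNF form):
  True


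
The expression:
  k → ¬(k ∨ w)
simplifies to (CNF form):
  ¬k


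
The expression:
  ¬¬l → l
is always true.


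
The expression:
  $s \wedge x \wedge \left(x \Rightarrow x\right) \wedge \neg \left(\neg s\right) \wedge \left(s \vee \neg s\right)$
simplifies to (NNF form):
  $s \wedge x$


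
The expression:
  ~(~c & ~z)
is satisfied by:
  {z: True, c: True}
  {z: True, c: False}
  {c: True, z: False}


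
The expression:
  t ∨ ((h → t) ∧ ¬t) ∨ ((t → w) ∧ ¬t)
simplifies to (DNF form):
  True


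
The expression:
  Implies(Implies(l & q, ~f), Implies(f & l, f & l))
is always true.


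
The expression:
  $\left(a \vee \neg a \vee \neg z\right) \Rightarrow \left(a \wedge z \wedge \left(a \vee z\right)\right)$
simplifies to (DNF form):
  $a \wedge z$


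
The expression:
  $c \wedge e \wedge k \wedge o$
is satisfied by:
  {c: True, e: True, o: True, k: True}


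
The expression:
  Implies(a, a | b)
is always true.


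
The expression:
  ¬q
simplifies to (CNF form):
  ¬q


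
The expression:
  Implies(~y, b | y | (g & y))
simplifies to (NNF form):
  b | y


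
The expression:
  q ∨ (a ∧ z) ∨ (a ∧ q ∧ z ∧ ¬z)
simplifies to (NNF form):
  q ∨ (a ∧ z)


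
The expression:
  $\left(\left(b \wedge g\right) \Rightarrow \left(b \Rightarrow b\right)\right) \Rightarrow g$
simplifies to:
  $g$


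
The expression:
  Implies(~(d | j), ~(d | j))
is always true.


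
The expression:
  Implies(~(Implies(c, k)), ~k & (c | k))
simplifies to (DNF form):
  True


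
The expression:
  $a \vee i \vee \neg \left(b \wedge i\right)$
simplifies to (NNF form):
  $\text{True}$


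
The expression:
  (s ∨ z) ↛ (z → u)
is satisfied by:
  {z: True, u: False}


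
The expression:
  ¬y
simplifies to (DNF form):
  ¬y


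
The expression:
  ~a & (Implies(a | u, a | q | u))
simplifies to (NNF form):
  ~a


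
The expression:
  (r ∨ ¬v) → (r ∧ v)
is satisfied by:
  {v: True}


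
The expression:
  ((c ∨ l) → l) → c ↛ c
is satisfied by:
  {c: True, l: False}


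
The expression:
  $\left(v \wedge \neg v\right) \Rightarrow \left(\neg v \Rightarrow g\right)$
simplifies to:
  $\text{True}$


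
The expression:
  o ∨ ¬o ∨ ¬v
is always true.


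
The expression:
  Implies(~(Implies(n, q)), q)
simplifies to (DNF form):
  q | ~n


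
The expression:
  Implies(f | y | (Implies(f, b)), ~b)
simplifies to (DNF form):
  ~b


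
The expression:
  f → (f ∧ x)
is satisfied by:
  {x: True, f: False}
  {f: False, x: False}
  {f: True, x: True}


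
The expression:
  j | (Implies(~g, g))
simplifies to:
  g | j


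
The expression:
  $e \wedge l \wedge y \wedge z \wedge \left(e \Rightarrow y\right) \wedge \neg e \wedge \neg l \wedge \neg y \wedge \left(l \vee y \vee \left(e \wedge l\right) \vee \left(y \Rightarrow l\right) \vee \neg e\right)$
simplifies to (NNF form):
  $\text{False}$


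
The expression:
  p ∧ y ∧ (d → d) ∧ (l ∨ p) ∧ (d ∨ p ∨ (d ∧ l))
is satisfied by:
  {p: True, y: True}


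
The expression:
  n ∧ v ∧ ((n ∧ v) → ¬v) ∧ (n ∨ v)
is never true.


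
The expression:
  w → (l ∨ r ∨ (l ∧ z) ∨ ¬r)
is always true.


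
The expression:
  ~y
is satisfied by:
  {y: False}


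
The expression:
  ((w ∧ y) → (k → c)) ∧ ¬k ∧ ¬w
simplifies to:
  ¬k ∧ ¬w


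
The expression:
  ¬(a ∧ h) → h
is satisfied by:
  {h: True}


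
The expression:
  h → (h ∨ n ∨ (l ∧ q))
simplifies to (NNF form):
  True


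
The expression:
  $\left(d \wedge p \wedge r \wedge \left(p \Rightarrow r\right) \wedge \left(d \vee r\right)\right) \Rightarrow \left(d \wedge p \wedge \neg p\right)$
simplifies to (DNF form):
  $\neg d \vee \neg p \vee \neg r$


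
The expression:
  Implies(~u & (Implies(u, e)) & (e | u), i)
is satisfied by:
  {i: True, u: True, e: False}
  {i: True, e: False, u: False}
  {u: True, e: False, i: False}
  {u: False, e: False, i: False}
  {i: True, u: True, e: True}
  {i: True, e: True, u: False}
  {u: True, e: True, i: False}


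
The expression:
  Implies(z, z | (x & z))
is always true.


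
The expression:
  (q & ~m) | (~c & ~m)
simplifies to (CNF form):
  ~m & (q | ~c)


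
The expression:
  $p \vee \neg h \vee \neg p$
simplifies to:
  $\text{True}$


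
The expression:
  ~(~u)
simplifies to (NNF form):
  u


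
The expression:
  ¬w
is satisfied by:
  {w: False}


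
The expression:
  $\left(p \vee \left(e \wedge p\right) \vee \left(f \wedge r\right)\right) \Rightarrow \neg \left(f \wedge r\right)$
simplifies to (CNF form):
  $\neg f \vee \neg r$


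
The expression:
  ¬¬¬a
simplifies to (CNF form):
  ¬a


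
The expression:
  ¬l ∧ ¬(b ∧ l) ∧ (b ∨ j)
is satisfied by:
  {b: True, j: True, l: False}
  {b: True, j: False, l: False}
  {j: True, b: False, l: False}


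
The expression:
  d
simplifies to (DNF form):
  d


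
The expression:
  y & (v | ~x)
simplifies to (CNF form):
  y & (v | ~x)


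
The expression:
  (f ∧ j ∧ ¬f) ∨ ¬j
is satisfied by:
  {j: False}


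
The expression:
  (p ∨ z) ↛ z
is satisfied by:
  {p: True, z: False}


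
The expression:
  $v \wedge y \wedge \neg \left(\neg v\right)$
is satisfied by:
  {y: True, v: True}


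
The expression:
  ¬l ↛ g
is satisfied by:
  {g: True, l: False}
  {l: False, g: False}
  {l: True, g: True}


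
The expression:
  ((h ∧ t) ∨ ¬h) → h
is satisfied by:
  {h: True}


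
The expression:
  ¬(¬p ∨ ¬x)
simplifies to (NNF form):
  p ∧ x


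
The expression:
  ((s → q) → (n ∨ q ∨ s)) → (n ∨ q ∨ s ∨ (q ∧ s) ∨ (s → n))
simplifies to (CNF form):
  True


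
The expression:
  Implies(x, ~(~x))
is always true.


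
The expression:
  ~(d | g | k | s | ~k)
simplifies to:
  False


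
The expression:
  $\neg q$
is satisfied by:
  {q: False}


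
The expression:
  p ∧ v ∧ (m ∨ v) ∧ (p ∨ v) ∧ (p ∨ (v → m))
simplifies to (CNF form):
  p ∧ v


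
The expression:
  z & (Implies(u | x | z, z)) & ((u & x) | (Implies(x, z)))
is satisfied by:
  {z: True}


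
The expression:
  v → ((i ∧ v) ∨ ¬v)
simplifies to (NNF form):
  i ∨ ¬v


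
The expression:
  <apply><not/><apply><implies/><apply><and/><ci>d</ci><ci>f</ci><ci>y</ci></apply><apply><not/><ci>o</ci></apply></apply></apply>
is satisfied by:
  {y: True, f: True, d: True, o: True}


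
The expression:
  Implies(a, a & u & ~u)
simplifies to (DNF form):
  ~a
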